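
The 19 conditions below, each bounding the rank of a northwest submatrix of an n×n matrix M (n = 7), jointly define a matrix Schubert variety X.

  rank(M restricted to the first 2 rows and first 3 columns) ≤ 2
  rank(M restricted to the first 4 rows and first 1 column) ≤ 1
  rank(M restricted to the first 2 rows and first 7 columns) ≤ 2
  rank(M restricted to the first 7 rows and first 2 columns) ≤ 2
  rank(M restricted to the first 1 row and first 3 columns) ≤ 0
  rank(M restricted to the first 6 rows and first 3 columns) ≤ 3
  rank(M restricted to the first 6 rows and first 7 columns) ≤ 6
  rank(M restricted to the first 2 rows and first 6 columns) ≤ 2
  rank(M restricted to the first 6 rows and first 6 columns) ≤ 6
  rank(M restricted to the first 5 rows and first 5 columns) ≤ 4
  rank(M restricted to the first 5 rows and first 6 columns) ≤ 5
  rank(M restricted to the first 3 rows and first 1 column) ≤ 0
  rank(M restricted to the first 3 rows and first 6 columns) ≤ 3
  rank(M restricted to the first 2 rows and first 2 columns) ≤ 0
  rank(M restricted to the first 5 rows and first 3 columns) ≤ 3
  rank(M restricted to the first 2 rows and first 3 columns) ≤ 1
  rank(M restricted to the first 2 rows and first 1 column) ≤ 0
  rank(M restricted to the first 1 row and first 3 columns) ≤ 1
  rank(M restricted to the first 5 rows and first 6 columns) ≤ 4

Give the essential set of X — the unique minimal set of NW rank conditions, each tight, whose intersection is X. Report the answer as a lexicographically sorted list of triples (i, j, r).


Propagating the 19 rank bounds to every northwest block:

  0 0 0 1 1 1 1
  0 0 1 2 2 2 2
  0 1 2 3 3 3 3
  1 2 3 4 4 4 4
  1 2 3 4 4 4 5
  1 2 3 4 5 5 6
  1 2 3 4 5 6 7

hence w(1..7) = (4, 3, 2, 1, 7, 5, 6).

4 SE-corners of the 8-cell Rothe diagram give Ess(w):

[(1, 3, 0), (2, 2, 0), (3, 1, 0), (5, 6, 4)]


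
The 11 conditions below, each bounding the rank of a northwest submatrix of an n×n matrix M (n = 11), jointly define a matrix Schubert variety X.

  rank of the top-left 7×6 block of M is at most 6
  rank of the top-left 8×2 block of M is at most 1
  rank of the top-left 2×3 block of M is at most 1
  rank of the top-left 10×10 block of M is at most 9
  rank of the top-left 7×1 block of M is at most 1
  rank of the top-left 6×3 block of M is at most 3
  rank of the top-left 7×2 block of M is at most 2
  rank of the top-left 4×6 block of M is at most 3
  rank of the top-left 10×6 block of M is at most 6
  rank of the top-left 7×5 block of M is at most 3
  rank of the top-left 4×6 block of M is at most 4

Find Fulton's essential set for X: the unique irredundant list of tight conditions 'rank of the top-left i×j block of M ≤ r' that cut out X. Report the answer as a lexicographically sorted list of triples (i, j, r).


Recovering R(i,j) via the rank-extension bound from the 11 conditions:

  1  1  1  1  1  1  1  1  1  1  1
  1  1  1  2  2  2  2  2  2  2  2
  1  1  2  3  3  3  3  3  3  3  3
  1  1  2  3  3  3  4  4  4  4  4
  1  1  2  3  3  4  5  5  5  5  5
  1  1  2  3  3  4  5  6  6  6  6
  1  1  2  3  3  4  5  6  7  7  7
  1  1  2  3  4  5  6  7  8  8  8
  1  2  3  4  5  6  7  8  9  9  9
  1  2  3  4  5  6  7  8  9  9  10
  1  2  3  4  5  6  7  8  9  10  11

so w = (1, 4, 3, 7, 6, 8, 9, 5, 2, 11, 10).

5 SE-corners of the 14-cell Rothe diagram give Ess(w):

[(2, 3, 1), (4, 6, 3), (7, 5, 3), (8, 2, 1), (10, 10, 9)]


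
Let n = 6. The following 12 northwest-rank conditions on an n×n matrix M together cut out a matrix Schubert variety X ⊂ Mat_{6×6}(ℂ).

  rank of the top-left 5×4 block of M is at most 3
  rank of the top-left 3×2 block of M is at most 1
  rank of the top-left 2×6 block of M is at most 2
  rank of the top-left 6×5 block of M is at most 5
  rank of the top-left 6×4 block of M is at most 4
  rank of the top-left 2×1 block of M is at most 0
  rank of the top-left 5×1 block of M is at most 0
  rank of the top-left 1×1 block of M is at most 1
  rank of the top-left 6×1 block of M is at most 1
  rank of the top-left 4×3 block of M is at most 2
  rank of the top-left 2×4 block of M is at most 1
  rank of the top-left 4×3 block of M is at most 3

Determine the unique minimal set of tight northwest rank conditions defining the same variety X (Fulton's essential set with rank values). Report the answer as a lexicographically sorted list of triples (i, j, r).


Recovering R(i,j) via the rank-extension bound from the 12 conditions:

  i=1: 0, 1, 1, 1, 1, 1
  i=2: 0, 1, 1, 1, 2, 2
  i=3: 0, 1, 2, 2, 3, 3
  i=4: 0, 1, 2, 3, 4, 4
  i=5: 0, 1, 2, 3, 4, 5
  i=6: 1, 2, 3, 4, 5, 6

the unique w with this rank table is (2, 5, 3, 4, 6, 1).

D(w) has 7 cells with 2 SE-corners; essential set:

[(2, 4, 1), (5, 1, 0)]


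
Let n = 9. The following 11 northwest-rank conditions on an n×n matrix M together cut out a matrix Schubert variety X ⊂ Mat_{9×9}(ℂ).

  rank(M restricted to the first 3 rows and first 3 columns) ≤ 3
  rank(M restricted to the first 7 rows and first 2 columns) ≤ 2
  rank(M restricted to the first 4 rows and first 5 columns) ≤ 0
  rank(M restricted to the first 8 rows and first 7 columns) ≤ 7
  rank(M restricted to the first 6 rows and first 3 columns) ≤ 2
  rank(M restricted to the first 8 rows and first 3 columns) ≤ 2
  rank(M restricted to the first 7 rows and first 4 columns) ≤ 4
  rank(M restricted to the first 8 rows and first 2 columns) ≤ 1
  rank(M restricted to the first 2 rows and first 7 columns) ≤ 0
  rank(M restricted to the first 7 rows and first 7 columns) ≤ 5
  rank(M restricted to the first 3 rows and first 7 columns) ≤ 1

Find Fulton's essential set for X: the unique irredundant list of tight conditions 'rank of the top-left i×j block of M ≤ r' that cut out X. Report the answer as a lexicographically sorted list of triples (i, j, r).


Rank table r_w(9×9) implied by the 11 constraints:

  0 | 0 | 0 | 0 | 0 | 0 | 0 | 1 | 1
  0 | 0 | 0 | 0 | 0 | 0 | 0 | 1 | 2
  0 | 0 | 0 | 0 | 0 | 1 | 1 | 2 | 3
  0 | 0 | 0 | 0 | 0 | 1 | 2 | 3 | 4
  1 | 1 | 1 | 1 | 1 | 2 | 3 | 4 | 5
  1 | 1 | 2 | 2 | 2 | 3 | 4 | 5 | 6
  1 | 1 | 2 | 3 | 3 | 4 | 5 | 6 | 7
  1 | 1 | 2 | 3 | 4 | 5 | 6 | 7 | 8
  1 | 2 | 3 | 4 | 5 | 6 | 7 | 8 | 9

so w = (8, 9, 6, 7, 1, 3, 4, 5, 2).

D(w) has 27 cells with 3 SE-corners; essential set:

[(2, 7, 0), (4, 5, 0), (8, 2, 1)]


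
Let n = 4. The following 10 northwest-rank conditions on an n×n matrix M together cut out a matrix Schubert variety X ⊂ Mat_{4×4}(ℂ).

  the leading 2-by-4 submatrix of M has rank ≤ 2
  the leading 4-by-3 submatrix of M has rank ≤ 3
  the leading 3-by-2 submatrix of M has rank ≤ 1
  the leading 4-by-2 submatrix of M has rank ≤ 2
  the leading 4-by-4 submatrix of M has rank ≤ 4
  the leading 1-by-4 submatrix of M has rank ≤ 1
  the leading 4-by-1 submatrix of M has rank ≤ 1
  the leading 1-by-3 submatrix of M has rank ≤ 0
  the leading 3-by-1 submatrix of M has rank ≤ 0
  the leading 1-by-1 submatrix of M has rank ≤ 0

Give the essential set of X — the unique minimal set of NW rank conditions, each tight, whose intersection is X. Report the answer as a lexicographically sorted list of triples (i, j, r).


Recovering R(i,j) via the rank-extension bound from the 10 conditions:

  0 0 0 1
  0 1 1 2
  0 1 2 3
  1 2 3 4

the unique w with this rank table is (4, 2, 3, 1).

Rothe diagram D(w) (5 cells), 2 SE-corners (essential conditions):

[(1, 3, 0), (3, 1, 0)]


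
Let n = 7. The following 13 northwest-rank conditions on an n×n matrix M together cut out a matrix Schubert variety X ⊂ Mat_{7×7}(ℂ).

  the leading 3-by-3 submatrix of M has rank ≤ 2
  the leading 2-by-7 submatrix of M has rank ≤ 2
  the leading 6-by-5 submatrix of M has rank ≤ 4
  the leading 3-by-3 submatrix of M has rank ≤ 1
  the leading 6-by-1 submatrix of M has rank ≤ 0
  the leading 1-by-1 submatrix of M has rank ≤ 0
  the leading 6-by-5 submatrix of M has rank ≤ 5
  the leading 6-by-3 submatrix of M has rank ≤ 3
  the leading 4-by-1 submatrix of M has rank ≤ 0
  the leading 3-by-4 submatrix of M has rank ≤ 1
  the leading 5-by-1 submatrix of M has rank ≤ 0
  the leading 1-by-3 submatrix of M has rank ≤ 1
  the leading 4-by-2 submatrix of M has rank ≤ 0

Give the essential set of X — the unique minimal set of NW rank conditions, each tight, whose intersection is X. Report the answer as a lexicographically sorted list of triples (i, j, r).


Reconstructing r_w from the 13 given conditions:

  row 1: 0 0 1 1 1 1 1
  row 2: 0 0 1 1 2 2 2
  row 3: 0 0 1 1 2 3 3
  row 4: 0 0 1 2 3 4 4
  row 5: 0 1 2 3 4 5 5
  row 6: 0 1 2 3 4 5 6
  row 7: 1 2 3 4 5 6 7

so w = (3, 5, 6, 4, 2, 7, 1).

|D(w)|=12, |Ess(w)|=3:

[(3, 4, 1), (4, 2, 0), (6, 1, 0)]


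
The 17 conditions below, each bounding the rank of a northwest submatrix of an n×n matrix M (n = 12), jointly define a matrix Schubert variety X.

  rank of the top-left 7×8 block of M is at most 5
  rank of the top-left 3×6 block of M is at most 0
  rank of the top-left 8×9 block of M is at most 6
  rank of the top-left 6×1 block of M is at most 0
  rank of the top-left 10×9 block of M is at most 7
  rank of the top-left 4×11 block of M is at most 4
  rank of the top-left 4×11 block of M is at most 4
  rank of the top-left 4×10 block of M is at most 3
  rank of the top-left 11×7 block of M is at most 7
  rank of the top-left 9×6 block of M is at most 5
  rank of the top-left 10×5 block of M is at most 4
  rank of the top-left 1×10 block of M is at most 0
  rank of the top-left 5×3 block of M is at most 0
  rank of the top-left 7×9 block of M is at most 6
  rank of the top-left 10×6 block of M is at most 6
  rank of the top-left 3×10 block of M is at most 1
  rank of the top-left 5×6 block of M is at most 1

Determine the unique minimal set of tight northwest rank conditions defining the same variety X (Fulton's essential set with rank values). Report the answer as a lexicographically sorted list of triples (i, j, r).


The tightest implied rank at each (i,j), from the 17 conditions:

  R[1]: 0 0 0 0 0 0 0 0 0 0 1 1
  R[2]: 0 0 0 0 0 0 1 1 1 1 2 2
  R[3]: 0 0 0 0 0 0 1 1 1 1 2 3
  R[4]: 0 0 0 1 1 1 2 2 2 2 3 4
  R[5]: 0 0 0 1 1 1 2 3 3 3 4 5
  R[6]: 0 1 1 2 2 2 3 4 4 4 5 6
  R[7]: 1 2 2 3 3 3 4 5 5 5 6 7
  R[8]: 1 2 3 4 4 4 5 6 6 6 7 8
  R[9]: 1 2 3 4 4 5 6 7 7 7 8 9
  R[10]: 1 2 3 4 4 5 6 7 7 8 9 10
  R[11]: 1 2 3 4 5 6 7 8 8 9 10 11
  R[12]: 1 2 3 4 5 6 7 8 9 10 11 12

second differences of R give the permutation w = (11, 7, 12, 4, 8, 2, 1, 3, 6, 10, 5, 9).

Rothe diagram D(w) (37 cells), 8 SE-corners (essential conditions):

[(1, 10, 0), (3, 6, 0), (3, 10, 1), (5, 3, 0), (5, 6, 1), (6, 1, 0), (10, 5, 4), (10, 9, 7)]


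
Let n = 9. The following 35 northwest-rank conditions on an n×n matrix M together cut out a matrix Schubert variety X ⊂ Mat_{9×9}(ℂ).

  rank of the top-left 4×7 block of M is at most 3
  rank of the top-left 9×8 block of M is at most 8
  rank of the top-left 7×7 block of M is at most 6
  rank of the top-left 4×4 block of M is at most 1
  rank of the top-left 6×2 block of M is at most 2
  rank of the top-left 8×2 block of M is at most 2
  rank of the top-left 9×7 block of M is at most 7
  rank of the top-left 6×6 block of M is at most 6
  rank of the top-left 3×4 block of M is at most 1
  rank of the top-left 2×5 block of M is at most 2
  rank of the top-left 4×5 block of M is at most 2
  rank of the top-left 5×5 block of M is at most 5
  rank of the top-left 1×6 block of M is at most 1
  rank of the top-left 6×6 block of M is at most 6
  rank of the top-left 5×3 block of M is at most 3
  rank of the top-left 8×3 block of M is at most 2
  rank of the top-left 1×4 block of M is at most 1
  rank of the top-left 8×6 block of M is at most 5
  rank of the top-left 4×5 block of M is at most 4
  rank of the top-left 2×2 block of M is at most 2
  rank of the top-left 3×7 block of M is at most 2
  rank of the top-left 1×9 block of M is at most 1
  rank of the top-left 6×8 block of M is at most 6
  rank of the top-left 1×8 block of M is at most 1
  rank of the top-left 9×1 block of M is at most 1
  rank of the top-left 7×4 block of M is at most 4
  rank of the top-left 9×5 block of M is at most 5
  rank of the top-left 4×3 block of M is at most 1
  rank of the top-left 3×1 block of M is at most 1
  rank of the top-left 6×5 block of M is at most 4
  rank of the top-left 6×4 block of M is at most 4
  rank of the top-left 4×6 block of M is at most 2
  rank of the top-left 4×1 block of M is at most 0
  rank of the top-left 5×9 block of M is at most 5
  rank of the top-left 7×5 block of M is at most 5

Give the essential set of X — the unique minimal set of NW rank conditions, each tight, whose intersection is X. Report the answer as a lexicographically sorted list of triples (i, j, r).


Propagating the 35 rank bounds to every northwest block:

  R[1]: 0 1 1 1 1 1 1 1 1
  R[2]: 0 1 1 1 2 2 2 2 2
  R[3]: 0 1 1 1 2 2 2 3 3
  R[4]: 0 1 1 1 2 2 3 4 4
  R[5]: 1 2 2 2 3 3 4 5 5
  R[6]: 1 2 2 3 4 4 5 6 6
  R[7]: 1 2 2 3 4 5 6 7 7
  R[8]: 1 2 2 3 4 5 6 7 8
  R[9]: 1 2 3 4 5 6 7 8 9

so w = (2, 5, 8, 7, 1, 4, 6, 9, 3).

Rothe diagram D(w) (16 cells), 5 SE-corners (essential conditions):

[(3, 7, 2), (4, 1, 0), (4, 4, 1), (4, 6, 2), (8, 3, 2)]


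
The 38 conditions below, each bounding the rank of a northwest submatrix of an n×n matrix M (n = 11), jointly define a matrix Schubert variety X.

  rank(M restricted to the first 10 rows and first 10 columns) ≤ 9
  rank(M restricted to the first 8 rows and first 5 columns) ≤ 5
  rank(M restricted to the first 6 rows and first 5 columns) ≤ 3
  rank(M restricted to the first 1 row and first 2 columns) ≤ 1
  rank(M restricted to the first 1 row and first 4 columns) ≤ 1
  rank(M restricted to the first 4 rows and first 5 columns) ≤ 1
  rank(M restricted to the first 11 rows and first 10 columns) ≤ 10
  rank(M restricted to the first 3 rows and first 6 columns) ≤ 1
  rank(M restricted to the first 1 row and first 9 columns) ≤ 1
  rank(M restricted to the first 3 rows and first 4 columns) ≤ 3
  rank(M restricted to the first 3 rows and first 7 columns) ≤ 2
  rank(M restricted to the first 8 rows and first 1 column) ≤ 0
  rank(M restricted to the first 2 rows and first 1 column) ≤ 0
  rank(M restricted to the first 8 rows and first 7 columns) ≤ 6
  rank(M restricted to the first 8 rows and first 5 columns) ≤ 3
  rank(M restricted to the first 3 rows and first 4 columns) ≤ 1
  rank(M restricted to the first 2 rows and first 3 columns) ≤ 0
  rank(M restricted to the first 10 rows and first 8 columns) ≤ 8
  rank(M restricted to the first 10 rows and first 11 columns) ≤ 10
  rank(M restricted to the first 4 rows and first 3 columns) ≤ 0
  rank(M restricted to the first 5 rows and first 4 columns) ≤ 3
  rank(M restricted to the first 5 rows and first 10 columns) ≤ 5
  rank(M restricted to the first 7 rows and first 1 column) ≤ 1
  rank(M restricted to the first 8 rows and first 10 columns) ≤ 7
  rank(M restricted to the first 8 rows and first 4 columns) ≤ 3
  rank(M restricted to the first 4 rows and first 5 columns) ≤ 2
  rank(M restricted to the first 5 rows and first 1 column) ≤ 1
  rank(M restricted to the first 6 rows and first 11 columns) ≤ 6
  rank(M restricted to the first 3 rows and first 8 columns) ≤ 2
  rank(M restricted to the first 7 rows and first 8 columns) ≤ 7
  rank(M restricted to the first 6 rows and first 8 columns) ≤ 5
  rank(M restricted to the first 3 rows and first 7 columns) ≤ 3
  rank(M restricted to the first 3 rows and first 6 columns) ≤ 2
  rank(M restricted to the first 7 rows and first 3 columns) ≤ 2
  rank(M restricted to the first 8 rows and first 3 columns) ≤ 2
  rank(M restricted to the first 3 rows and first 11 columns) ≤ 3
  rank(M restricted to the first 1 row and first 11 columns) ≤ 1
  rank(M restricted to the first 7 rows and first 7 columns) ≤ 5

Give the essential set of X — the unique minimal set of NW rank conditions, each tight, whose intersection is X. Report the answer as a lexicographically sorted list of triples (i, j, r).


Recovering R(i,j) via the rank-extension bound from the 38 conditions:

  row 1: 0 0 0 1 1 1 1 1 1 1 1
  row 2: 0 0 0 1 1 1 2 2 2 2 2
  row 3: 0 0 0 1 1 1 2 2 3 3 3
  row 4: 0 0 0 1 1 2 3 3 4 4 4
  row 5: 0 1 1 2 2 3 4 4 5 5 5
  row 6: 0 1 2 3 3 4 5 5 6 6 6
  row 7: 0 1 2 3 3 4 5 6 7 7 7
  row 8: 0 1 2 3 3 4 5 6 7 7 8
  row 9: 1 2 3 4 4 5 6 7 8 8 9
  row 10: 1 2 3 4 5 6 7 8 9 9 10
  row 11: 1 2 3 4 5 6 7 8 9 10 11

reading off 1-entries of Δ²R: w = (4, 7, 9, 6, 2, 3, 8, 11, 1, 5, 10).

D(w) has 25 cells with 7 SE-corners; essential set:

[(3, 6, 1), (3, 8, 2), (4, 3, 0), (4, 5, 1), (8, 1, 0), (8, 5, 3), (8, 10, 7)]


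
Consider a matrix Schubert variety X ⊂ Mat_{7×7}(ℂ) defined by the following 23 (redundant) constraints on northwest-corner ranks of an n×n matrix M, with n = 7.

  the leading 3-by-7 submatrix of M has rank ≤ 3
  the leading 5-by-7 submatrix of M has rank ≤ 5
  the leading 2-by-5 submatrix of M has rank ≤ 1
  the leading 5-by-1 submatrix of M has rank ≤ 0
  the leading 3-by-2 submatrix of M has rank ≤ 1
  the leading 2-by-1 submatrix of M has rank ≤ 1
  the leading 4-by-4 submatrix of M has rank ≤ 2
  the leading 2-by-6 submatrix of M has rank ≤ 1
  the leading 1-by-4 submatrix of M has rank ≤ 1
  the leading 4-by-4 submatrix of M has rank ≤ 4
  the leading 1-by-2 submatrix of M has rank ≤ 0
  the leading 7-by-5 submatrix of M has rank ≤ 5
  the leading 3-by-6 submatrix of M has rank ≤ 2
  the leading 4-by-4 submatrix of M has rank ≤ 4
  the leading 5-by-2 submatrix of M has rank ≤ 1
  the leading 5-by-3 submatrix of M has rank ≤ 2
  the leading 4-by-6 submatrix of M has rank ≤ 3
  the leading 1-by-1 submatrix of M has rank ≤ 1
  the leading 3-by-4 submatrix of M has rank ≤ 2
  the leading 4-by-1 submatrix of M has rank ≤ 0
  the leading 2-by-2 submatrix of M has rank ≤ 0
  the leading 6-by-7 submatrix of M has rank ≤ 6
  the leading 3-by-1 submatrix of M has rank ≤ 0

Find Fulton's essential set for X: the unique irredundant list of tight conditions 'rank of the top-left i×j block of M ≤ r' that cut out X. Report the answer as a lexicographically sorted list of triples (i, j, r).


Computing R[i][j] = min implied NW-rank bound (n=7, 23 conditions):

  R[1]: 0 | 0 | 1 | 1 | 1 | 1 | 1
  R[2]: 0 | 0 | 1 | 1 | 1 | 1 | 2
  R[3]: 0 | 1 | 2 | 2 | 2 | 2 | 3
  R[4]: 0 | 1 | 2 | 2 | 3 | 3 | 4
  R[5]: 0 | 1 | 2 | 3 | 4 | 4 | 5
  R[6]: 1 | 2 | 3 | 4 | 5 | 5 | 6
  R[7]: 1 | 2 | 3 | 4 | 5 | 6 | 7

the unique w with this rank table is (3, 7, 2, 5, 4, 1, 6).

D(w) has 11 cells with 4 SE-corners; essential set:

[(2, 2, 0), (2, 6, 1), (4, 4, 2), (5, 1, 0)]


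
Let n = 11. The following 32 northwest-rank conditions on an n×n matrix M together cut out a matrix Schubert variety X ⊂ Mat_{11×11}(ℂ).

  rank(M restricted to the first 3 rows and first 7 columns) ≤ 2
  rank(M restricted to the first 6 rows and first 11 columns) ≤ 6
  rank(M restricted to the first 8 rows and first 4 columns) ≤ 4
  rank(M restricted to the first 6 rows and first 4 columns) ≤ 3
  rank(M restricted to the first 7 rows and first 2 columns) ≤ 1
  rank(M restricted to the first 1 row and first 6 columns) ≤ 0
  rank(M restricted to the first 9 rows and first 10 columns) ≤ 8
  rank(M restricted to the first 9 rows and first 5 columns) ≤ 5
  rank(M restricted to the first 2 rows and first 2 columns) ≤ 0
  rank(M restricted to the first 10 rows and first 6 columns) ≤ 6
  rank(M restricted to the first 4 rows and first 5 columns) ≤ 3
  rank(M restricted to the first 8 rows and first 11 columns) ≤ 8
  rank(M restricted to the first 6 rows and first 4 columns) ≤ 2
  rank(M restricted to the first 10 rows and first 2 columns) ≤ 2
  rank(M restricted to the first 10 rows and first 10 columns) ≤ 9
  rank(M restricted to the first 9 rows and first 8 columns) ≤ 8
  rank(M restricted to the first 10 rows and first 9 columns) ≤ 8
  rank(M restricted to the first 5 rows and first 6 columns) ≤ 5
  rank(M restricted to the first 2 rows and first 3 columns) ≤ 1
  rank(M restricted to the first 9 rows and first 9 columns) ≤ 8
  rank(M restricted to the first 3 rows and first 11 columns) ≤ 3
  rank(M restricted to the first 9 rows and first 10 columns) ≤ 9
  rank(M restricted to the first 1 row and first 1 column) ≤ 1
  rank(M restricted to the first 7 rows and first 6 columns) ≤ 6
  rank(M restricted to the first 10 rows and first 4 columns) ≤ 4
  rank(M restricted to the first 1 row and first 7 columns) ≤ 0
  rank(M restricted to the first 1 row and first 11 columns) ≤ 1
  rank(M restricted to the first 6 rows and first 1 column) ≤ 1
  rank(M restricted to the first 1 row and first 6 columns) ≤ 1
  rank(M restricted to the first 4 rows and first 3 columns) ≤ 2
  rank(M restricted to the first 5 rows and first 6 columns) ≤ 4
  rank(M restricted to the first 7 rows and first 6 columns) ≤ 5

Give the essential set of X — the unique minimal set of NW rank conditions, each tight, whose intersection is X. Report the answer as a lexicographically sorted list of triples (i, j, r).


Propagating the 32 rank bounds to every northwest block:

  R[1]: 0  0  0  0  0  0  0  1  1  1  1
  R[2]: 0  0  1  1  1  1  1  2  2  2  2
  R[3]: 1  1  2  2  2  2  2  3  3  3  3
  R[4]: 1  1  2  2  3  3  3  4  4  4  4
  R[5]: 1  1  2  2  3  4  4  5  5  5  5
  R[6]: 1  1  2  2  3  4  5  6  6  6  6
  R[7]: 1  1  2  3  4  5  6  7  7  7  7
  R[8]: 1  2  3  4  5  6  7  8  8  8  8
  R[9]: 1  2  3  4  5  6  7  8  8  8  9
  R[10]: 1  2  3  4  5  6  7  8  8  9  10
  R[11]: 1  2  3  4  5  6  7  8  9  10  11

giving w = (8, 3, 1, 5, 6, 7, 4, 2, 11, 10, 9) via Δ²R.

6 SE-corners of the 19-cell Rothe diagram give Ess(w):

[(1, 7, 0), (2, 2, 0), (6, 4, 2), (7, 2, 1), (9, 10, 8), (10, 9, 8)]


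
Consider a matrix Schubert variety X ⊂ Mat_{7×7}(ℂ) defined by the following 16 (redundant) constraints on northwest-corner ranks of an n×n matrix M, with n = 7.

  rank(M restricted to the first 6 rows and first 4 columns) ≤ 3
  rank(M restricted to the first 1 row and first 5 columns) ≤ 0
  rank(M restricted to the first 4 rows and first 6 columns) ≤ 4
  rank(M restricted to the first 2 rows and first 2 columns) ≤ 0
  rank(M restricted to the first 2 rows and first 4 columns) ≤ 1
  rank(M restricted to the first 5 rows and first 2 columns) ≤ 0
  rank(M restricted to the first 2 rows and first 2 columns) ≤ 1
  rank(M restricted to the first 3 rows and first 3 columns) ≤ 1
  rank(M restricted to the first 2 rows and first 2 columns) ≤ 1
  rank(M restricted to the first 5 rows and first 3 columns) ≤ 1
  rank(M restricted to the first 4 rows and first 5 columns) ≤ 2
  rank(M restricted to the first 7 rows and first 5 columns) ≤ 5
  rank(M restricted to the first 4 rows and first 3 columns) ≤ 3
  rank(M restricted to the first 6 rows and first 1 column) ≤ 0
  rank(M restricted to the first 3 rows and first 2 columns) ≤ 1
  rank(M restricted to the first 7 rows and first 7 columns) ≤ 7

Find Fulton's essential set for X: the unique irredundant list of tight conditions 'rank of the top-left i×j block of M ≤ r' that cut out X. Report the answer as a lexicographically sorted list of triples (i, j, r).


Computing R[i][j] = min implied NW-rank bound (n=7, 16 conditions):

  row 1: 0  0  0  0  0  1  1
  row 2: 0  0  1  1  1  2  2
  row 3: 0  0  1  2  2  3  3
  row 4: 0  0  1  2  2  3  4
  row 5: 0  0  1  2  3  4  5
  row 6: 0  1  2  3  4  5  6
  row 7: 1  2  3  4  5  6  7

giving w = (6, 3, 4, 7, 5, 2, 1) via Δ²R.

D(w) has 15 cells with 4 SE-corners; essential set:

[(1, 5, 0), (4, 5, 2), (5, 2, 0), (6, 1, 0)]


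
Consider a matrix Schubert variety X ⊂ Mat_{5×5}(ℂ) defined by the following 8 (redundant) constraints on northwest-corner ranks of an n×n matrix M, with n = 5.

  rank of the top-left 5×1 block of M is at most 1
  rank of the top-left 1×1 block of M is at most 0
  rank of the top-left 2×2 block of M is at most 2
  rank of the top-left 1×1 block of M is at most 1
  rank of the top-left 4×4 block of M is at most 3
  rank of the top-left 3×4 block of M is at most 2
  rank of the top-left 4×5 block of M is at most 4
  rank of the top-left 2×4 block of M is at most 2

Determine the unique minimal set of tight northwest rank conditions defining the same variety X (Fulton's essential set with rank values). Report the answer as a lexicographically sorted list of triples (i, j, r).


Recovering R(i,j) via the rank-extension bound from the 8 conditions:

  i=1: 0 | 1 | 1 | 1 | 1
  i=2: 1 | 2 | 2 | 2 | 2
  i=3: 1 | 2 | 2 | 2 | 3
  i=4: 1 | 2 | 3 | 3 | 4
  i=5: 1 | 2 | 3 | 4 | 5

hence w(1..5) = (2, 1, 5, 3, 4).

Rothe diagram D(w) (3 cells), 2 SE-corners (essential conditions):

[(1, 1, 0), (3, 4, 2)]


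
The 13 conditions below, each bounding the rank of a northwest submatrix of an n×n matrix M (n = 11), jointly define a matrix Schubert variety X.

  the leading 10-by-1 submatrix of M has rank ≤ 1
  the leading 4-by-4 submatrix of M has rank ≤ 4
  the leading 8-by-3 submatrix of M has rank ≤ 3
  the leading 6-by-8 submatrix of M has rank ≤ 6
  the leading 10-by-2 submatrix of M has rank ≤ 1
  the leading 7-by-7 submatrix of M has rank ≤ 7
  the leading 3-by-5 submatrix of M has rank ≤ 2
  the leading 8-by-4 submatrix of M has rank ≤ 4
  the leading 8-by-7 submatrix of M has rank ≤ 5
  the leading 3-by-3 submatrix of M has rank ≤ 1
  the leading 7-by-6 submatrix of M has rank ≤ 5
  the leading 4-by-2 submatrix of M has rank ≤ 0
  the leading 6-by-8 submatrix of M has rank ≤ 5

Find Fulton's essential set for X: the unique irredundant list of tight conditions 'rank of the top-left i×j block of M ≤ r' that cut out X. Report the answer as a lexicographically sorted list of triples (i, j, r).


Rank table r_w(11×11) implied by the 13 constraints:

  i=1: 0 0 1 1 1 1 1 1 1 1 1
  i=2: 0 0 1 2 2 2 2 2 2 2 2
  i=3: 0 0 1 2 2 3 3 3 3 3 3
  i=4: 0 0 1 2 3 4 4 4 4 4 4
  i=5: 1 1 2 3 4 5 5 5 5 5 5
  i=6: 1 1 2 3 4 5 5 5 6 6 6
  i=7: 1 1 2 3 4 5 5 6 7 7 7
  i=8: 1 1 2 3 4 5 5 6 7 8 8
  i=9: 1 1 2 3 4 5 6 7 8 9 9
  i=10: 1 1 2 3 4 5 6 7 8 9 10
  i=11: 1 2 3 4 5 6 7 8 9 10 11

giving w = (3, 4, 6, 5, 1, 9, 8, 10, 7, 11, 2) via Δ²R.

D(w) has 18 cells with 5 SE-corners; essential set:

[(3, 5, 2), (4, 2, 0), (6, 8, 5), (8, 7, 5), (10, 2, 1)]


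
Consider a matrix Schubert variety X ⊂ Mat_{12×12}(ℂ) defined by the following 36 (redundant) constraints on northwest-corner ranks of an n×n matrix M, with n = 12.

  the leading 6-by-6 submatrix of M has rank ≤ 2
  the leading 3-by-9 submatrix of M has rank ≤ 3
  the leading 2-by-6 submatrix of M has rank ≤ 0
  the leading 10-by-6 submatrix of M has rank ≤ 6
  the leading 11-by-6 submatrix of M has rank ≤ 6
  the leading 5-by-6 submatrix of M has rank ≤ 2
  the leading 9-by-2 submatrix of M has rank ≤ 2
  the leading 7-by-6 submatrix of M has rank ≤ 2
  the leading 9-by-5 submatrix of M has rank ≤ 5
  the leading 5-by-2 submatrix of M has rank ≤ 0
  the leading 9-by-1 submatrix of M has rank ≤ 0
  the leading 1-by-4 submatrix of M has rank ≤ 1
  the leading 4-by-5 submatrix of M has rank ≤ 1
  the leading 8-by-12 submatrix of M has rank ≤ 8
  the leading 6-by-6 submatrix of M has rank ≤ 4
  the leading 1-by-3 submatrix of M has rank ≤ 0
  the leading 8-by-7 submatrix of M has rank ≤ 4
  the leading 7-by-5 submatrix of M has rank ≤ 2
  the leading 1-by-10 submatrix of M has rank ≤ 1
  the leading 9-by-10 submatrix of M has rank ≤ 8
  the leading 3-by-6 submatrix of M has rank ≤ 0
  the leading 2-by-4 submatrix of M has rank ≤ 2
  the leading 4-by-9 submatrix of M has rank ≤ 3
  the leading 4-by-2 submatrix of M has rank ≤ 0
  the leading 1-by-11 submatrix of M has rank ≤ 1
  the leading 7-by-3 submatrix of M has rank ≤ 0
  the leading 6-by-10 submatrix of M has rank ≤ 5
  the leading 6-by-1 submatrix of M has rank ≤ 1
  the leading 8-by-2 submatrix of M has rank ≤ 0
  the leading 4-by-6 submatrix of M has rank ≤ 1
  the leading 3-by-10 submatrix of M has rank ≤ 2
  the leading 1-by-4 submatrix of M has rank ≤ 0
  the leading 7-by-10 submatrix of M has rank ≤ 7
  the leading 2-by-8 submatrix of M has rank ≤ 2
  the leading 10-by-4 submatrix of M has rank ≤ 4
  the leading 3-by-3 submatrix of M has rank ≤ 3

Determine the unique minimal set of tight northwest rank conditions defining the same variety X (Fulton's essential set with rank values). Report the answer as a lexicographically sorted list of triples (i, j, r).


Computing R[i][j] = min implied NW-rank bound (n=12, 36 conditions):

  i=1: 0 0 0 0 0 0 1 1 1 1 1 1
  i=2: 0 0 0 0 0 0 1 2 2 2 2 2
  i=3: 0 0 0 0 0 0 1 2 2 2 3 3
  i=4: 0 0 0 1 1 1 2 3 3 3 4 4
  i=5: 0 0 0 1 2 2 3 4 4 4 5 5
  i=6: 0 0 0 1 2 2 3 4 5 5 6 6
  i=7: 0 0 0 1 2 2 3 4 5 6 7 7
  i=8: 0 0 1 2 3 3 4 5 6 7 8 8
  i=9: 0 1 2 3 4 4 5 6 7 8 9 9
  i=10: 1 2 3 4 5 5 6 7 8 9 10 10
  i=11: 1 2 3 4 5 6 7 8 9 10 11 11
  i=12: 1 2 3 4 5 6 7 8 9 10 11 12

reading off 1-entries of Δ²R: w = (7, 8, 11, 4, 5, 9, 10, 3, 2, 1, 6, 12).

6 SE-corners of the 37-cell Rothe diagram give Ess(w):

[(3, 6, 0), (3, 10, 2), (7, 3, 0), (7, 6, 2), (8, 2, 0), (9, 1, 0)]


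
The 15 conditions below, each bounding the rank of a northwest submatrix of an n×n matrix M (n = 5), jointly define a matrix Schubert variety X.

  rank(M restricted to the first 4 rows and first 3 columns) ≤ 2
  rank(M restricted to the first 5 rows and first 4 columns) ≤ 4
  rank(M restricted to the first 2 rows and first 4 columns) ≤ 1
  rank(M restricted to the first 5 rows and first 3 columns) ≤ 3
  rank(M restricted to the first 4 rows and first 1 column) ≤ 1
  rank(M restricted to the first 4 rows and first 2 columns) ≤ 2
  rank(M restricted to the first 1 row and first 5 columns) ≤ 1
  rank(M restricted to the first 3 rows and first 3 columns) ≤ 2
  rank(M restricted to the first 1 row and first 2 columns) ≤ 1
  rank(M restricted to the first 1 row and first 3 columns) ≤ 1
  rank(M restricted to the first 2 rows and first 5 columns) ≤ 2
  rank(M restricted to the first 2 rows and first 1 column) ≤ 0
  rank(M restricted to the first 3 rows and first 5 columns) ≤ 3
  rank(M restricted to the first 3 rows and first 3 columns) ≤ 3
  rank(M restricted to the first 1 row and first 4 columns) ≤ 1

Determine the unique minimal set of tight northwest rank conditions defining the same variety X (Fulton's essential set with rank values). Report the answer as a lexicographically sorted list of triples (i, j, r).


Propagating the 15 rank bounds to every northwest block:

  i=1: 0  1  1  1  1
  i=2: 0  1  1  1  2
  i=3: 1  2  2  2  3
  i=4: 1  2  2  3  4
  i=5: 1  2  3  4  5

reading off 1-entries of Δ²R: w = (2, 5, 1, 4, 3).

3 SE-corners of the 5-cell Rothe diagram give Ess(w):

[(2, 1, 0), (2, 4, 1), (4, 3, 2)]


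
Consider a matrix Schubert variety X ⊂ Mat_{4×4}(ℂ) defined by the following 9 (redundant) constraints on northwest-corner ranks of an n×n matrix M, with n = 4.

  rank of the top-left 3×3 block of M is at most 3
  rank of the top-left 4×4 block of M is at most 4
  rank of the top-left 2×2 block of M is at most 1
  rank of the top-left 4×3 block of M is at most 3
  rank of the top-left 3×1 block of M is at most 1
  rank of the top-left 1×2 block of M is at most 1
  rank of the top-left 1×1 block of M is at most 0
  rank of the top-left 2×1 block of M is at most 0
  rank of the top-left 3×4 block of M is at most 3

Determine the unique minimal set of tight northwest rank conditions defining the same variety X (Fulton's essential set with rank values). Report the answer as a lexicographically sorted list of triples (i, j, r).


Recovering R(i,j) via the rank-extension bound from the 9 conditions:

  i=1: 0  1  1  1
  i=2: 0  1  2  2
  i=3: 1  2  3  3
  i=4: 1  2  3  4

so w = (2, 3, 1, 4).

ℓ(w)=2; the 1 essential cell (i,j,r):

[(2, 1, 0)]


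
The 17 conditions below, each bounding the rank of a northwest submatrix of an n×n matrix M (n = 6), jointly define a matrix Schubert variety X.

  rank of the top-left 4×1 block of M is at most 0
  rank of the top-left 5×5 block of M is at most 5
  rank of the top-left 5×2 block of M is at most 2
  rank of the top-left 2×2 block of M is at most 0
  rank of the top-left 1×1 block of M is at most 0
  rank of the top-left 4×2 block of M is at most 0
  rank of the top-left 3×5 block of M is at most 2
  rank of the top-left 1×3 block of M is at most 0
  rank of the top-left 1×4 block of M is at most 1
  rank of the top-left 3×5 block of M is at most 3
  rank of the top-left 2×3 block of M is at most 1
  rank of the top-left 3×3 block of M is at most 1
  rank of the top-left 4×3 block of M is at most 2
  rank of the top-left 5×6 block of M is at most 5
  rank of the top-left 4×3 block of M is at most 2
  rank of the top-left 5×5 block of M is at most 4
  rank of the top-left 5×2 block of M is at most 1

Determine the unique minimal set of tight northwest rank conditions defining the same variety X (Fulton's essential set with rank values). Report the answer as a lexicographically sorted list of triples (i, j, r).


Rank table r_w(6×6) implied by the 17 constraints:

  0, 0, 0, 1, 1, 1
  0, 0, 1, 2, 2, 2
  0, 0, 1, 2, 2, 3
  0, 0, 1, 2, 3, 4
  1, 1, 2, 3, 4, 5
  1, 2, 3, 4, 5, 6

the unique w with this rank table is (4, 3, 6, 5, 1, 2).

Fulton essential set (3 of the 10 Rothe cells):

[(1, 3, 0), (3, 5, 2), (4, 2, 0)]


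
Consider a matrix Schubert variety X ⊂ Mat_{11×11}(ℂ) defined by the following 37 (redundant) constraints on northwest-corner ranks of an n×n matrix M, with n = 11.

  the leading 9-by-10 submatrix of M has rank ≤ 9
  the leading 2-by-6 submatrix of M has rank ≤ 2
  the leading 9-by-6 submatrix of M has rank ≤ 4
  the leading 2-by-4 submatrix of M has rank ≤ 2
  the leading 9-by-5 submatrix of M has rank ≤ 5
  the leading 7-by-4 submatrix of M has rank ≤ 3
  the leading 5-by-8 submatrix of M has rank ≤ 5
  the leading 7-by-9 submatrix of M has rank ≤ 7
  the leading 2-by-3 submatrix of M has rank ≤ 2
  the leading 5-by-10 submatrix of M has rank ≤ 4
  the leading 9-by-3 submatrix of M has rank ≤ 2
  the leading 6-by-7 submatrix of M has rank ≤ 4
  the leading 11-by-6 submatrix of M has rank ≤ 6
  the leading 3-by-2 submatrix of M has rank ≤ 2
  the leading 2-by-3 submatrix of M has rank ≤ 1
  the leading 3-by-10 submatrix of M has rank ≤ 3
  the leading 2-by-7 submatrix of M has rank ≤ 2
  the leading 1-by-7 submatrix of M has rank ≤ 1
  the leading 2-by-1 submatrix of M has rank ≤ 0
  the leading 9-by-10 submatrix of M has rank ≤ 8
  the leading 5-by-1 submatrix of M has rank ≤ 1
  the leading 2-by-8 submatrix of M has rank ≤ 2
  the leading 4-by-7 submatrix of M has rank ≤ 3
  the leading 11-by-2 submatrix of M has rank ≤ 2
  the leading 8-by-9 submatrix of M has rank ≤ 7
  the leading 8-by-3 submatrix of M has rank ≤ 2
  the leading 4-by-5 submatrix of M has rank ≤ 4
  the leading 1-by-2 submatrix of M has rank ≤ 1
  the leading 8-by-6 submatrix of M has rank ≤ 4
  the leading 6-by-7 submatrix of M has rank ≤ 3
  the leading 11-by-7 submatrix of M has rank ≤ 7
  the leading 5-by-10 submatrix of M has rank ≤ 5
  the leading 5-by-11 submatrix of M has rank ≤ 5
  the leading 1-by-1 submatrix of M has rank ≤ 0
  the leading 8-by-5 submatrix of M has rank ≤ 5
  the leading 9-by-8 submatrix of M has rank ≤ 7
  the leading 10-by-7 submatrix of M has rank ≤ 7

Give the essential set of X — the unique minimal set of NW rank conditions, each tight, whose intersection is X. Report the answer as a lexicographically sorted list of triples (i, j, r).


Computing R[i][j] = min implied NW-rank bound (n=11, 37 conditions):

  row 1: 0 | 1 | 1 | 1 | 1 | 1 | 1 | 1 | 1 | 1 | 1
  row 2: 0 | 1 | 1 | 2 | 2 | 2 | 2 | 2 | 2 | 2 | 2
  row 3: 1 | 2 | 2 | 3 | 3 | 3 | 3 | 3 | 3 | 3 | 3
  row 4: 1 | 2 | 2 | 3 | 3 | 3 | 3 | 4 | 4 | 4 | 4
  row 5: 1 | 2 | 2 | 3 | 3 | 3 | 3 | 4 | 4 | 4 | 5
  row 6: 1 | 2 | 2 | 3 | 3 | 3 | 3 | 4 | 5 | 5 | 6
  row 7: 1 | 2 | 2 | 3 | 4 | 4 | 4 | 5 | 6 | 6 | 7
  row 8: 1 | 2 | 2 | 3 | 4 | 4 | 5 | 6 | 7 | 7 | 8
  row 9: 1 | 2 | 2 | 3 | 4 | 4 | 5 | 6 | 7 | 8 | 9
  row 10: 1 | 2 | 3 | 4 | 5 | 5 | 6 | 7 | 8 | 9 | 10
  row 11: 1 | 2 | 3 | 4 | 5 | 6 | 7 | 8 | 9 | 10 | 11

so w = (2, 4, 1, 8, 11, 9, 5, 7, 10, 3, 6).

ℓ(w)=22; the 6 essential cells (i,j,r):

[(2, 1, 0), (2, 3, 1), (5, 10, 4), (6, 7, 3), (9, 3, 2), (9, 6, 4)]


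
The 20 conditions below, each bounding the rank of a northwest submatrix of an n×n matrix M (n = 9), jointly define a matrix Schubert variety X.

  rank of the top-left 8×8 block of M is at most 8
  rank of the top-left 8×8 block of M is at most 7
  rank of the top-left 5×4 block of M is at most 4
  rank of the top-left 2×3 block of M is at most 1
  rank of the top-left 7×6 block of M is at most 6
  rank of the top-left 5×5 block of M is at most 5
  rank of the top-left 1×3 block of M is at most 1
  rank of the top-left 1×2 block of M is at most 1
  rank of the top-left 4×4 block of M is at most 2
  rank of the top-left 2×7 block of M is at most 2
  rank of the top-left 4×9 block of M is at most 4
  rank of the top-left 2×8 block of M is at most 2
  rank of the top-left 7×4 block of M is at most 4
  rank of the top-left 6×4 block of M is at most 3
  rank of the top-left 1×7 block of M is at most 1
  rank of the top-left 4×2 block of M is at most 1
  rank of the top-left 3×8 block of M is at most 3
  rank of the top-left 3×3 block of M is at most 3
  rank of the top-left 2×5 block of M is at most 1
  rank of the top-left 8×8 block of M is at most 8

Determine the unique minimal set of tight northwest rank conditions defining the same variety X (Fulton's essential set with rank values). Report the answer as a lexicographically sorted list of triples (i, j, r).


The tightest implied rank at each (i,j), from the 20 conditions:

  R[1]: 1  1  1  1  1  1  1  1  1
  R[2]: 1  1  1  1  1  2  2  2  2
  R[3]: 1  1  2  2  2  3  3  3  3
  R[4]: 1  1  2  2  3  4  4  4  4
  R[5]: 1  2  3  3  4  5  5  5  5
  R[6]: 1  2  3  3  4  5  6  6  6
  R[7]: 1  2  3  4  5  6  7  7  7
  R[8]: 1  2  3  4  5  6  7  7  8
  R[9]: 1  2  3  4  5  6  7  8  9

the unique w with this rank table is (1, 6, 3, 5, 2, 7, 4, 9, 8).

5 SE-corners of the 9-cell Rothe diagram give Ess(w):

[(2, 5, 1), (4, 2, 1), (4, 4, 2), (6, 4, 3), (8, 8, 7)]


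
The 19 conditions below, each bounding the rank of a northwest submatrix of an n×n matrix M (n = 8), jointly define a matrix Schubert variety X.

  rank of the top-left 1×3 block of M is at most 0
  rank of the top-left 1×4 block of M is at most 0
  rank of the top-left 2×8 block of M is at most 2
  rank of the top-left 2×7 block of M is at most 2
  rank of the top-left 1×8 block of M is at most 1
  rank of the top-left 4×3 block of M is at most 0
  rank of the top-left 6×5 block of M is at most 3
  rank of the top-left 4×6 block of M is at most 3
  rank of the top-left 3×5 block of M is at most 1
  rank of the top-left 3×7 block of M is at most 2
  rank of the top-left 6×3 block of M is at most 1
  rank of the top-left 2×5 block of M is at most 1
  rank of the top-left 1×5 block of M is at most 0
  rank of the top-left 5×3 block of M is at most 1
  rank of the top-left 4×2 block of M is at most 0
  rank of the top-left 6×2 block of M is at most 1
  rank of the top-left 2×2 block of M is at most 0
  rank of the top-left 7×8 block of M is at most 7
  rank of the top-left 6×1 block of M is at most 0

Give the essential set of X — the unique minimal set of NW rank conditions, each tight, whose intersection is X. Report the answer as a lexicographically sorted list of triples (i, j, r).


Propagating the 19 rank bounds to every northwest block:

  i=1: 0  0  0  0  0  1  1  1
  i=2: 0  0  0  1  1  2  2  2
  i=3: 0  0  0  1  1  2  2  3
  i=4: 0  0  0  1  2  3  3  4
  i=5: 0  1  1  2  3  4  4  5
  i=6: 0  1  1  2  3  4  5  6
  i=7: 1  2  2  3  4  5  6  7
  i=8: 1  2  3  4  5  6  7  8

the unique w with this rank table is (6, 4, 8, 5, 2, 7, 1, 3).

6 SE-corners of the 19-cell Rothe diagram give Ess(w):

[(1, 5, 0), (3, 5, 1), (3, 7, 2), (4, 3, 0), (6, 1, 0), (6, 3, 1)]
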